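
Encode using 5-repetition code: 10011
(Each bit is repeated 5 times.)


Each bit -> 5 copies

1111100000000001111111111


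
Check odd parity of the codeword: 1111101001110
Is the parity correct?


Number of 1s: 9

Yes, parity is correct (9 ones)


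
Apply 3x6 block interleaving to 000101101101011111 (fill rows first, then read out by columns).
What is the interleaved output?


Matrix:
  000101
  101101
  011111
Read columns: 010001011111001111

010001011111001111


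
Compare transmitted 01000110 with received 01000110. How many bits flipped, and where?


XOR: 00000000

0 errors (received matches sent)


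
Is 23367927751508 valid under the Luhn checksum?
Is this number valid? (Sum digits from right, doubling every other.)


Luhn sum = 69
69 mod 10 = 9

Invalid (Luhn sum mod 10 = 9)


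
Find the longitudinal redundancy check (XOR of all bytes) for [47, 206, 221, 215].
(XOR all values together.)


XOR chain: 47 ^ 206 ^ 221 ^ 215 = 235

235


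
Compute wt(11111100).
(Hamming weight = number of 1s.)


Counting 1s in 11111100

6


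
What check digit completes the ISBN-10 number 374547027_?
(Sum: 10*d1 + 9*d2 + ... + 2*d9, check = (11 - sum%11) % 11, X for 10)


Weighted sum: 239
239 mod 11 = 8

Check digit: 3


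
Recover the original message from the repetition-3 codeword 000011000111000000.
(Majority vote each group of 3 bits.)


Groups: 000, 011, 000, 111, 000, 000
Majority votes: 010100

010100


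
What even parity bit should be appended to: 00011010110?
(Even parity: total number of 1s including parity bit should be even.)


Number of 1s in data: 5
Parity bit: 1

1


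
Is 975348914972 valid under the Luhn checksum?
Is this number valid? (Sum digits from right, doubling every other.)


Luhn sum = 70
70 mod 10 = 0

Valid (Luhn sum mod 10 = 0)


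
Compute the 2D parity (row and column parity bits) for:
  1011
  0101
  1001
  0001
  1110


Row parities: 10011
Column parities: 1000

Row P: 10011, Col P: 1000, Corner: 1


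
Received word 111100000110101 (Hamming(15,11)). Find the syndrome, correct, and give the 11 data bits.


Syndrome = 7: error at position 7

Data: 10010110101 (corrected bit 7)


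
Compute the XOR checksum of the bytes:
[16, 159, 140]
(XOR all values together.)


XOR chain: 16 ^ 159 ^ 140 = 3

3


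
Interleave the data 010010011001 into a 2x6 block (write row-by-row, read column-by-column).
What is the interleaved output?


Matrix:
  010010
  011001
Read columns: 001101001001

001101001001


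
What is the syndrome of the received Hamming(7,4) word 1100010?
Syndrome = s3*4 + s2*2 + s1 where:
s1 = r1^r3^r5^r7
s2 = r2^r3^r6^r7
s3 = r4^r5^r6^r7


s1=1, s2=0, s3=1

Syndrome = 5 (error at position 5)


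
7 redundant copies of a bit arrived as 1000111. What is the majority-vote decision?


Ones: 4 out of 7
Threshold: 4

1 (4/7 voted 1)


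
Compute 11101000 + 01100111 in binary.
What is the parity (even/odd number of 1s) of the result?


11101000 = 232
01100111 = 103
Sum = 335 = 101001111
1s count = 6

even parity (6 ones in 101001111)


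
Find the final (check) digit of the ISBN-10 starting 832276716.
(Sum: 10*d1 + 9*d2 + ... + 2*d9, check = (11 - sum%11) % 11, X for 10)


Weighted sum: 252
252 mod 11 = 10

Check digit: 1


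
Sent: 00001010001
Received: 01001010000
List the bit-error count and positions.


XOR: 01000000001

2 error(s) at position(s): 1, 10


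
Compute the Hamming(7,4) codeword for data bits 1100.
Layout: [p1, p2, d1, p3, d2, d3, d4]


Parity bits: p1=0, p2=1, p3=1

0111100


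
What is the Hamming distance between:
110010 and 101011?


XOR: 011001
Count of 1s: 3

3


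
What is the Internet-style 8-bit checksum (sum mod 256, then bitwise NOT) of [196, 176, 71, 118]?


Sum = 561 mod 256 = 49
Complement = 206

206


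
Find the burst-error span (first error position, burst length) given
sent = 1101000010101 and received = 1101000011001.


XOR: 0000000001100

Burst at position 9, length 2


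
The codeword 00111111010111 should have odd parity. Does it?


Number of 1s: 10

No, parity error (10 ones)


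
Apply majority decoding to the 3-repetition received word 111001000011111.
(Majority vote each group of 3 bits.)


Groups: 111, 001, 000, 011, 111
Majority votes: 10011

10011


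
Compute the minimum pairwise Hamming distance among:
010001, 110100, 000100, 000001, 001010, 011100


Comparing all pairs, minimum distance: 1
Can detect 0 errors, correct 0 errors

1


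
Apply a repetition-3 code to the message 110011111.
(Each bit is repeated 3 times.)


Each bit -> 3 copies

111111000000111111111111111


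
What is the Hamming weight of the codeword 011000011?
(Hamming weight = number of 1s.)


Counting 1s in 011000011

4


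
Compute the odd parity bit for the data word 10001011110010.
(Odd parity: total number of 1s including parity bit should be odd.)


Number of 1s in data: 7
Parity bit: 0

0


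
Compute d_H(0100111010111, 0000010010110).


XOR: 0100101000001
Count of 1s: 4

4


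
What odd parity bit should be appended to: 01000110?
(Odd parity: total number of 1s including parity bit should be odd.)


Number of 1s in data: 3
Parity bit: 0

0


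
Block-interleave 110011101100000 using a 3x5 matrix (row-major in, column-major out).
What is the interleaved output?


Matrix:
  11001
  11011
  00000
Read columns: 110110000010110

110110000010110


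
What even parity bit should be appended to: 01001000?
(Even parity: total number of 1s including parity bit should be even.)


Number of 1s in data: 2
Parity bit: 0

0


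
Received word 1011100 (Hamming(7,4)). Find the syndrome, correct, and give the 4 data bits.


Syndrome = 3: error at position 3

Data: 0100 (corrected bit 3)


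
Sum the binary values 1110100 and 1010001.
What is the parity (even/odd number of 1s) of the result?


1110100 = 116
1010001 = 81
Sum = 197 = 11000101
1s count = 4

even parity (4 ones in 11000101)


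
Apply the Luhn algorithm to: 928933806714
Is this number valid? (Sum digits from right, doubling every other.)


Luhn sum = 59
59 mod 10 = 9

Invalid (Luhn sum mod 10 = 9)


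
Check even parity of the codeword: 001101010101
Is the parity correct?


Number of 1s: 6

Yes, parity is correct (6 ones)


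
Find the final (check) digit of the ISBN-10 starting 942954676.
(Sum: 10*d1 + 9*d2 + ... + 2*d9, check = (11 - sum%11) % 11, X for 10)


Weighted sum: 312
312 mod 11 = 4

Check digit: 7


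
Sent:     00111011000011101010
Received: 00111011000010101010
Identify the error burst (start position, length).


XOR: 00000000000001000000

Burst at position 13, length 1


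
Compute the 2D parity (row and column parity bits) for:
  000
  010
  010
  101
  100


Row parities: 01101
Column parities: 001

Row P: 01101, Col P: 001, Corner: 1


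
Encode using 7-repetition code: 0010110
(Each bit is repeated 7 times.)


Each bit -> 7 copies

0000000000000011111110000000111111111111110000000


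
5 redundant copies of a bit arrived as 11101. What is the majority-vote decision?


Ones: 4 out of 5
Threshold: 3

1 (4/5 voted 1)


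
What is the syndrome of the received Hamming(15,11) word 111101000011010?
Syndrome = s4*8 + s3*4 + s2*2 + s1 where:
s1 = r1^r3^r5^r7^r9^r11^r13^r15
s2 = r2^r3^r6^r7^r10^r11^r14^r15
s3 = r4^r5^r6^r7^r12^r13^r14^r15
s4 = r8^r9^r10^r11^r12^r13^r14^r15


s1=1, s2=1, s3=0, s4=1

Syndrome = 11 (error at position 11)


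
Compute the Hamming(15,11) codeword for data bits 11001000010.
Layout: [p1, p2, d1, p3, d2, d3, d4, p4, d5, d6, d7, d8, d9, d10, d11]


Parity bits: p1=1, p2=0, p3=0, p4=0

101010001000010


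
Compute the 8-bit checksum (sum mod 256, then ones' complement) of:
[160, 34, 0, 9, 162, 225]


Sum = 590 mod 256 = 78
Complement = 177

177


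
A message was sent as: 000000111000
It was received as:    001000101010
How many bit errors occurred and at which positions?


XOR: 001000010010

3 error(s) at position(s): 2, 7, 10


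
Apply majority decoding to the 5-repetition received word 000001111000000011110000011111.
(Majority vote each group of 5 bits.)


Groups: 00000, 11110, 00000, 01111, 00000, 11111
Majority votes: 010101

010101


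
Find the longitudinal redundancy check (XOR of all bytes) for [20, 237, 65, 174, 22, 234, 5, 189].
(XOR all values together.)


XOR chain: 20 ^ 237 ^ 65 ^ 174 ^ 22 ^ 234 ^ 5 ^ 189 = 82

82


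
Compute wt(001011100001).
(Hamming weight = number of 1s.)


Counting 1s in 001011100001

5


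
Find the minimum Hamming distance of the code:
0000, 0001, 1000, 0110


Comparing all pairs, minimum distance: 1
Can detect 0 errors, correct 0 errors

1


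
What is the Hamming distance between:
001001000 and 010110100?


XOR: 011111100
Count of 1s: 6

6


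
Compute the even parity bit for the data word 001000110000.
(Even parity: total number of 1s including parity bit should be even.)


Number of 1s in data: 3
Parity bit: 1

1


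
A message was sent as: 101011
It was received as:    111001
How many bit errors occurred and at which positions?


XOR: 010010

2 error(s) at position(s): 1, 4


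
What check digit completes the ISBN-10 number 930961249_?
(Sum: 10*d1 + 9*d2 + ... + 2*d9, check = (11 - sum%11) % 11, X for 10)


Weighted sum: 259
259 mod 11 = 6

Check digit: 5


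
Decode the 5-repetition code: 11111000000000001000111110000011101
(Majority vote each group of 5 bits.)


Groups: 11111, 00000, 00000, 01000, 11111, 00000, 11101
Majority votes: 1000101

1000101


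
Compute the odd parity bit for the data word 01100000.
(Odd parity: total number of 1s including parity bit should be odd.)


Number of 1s in data: 2
Parity bit: 1

1


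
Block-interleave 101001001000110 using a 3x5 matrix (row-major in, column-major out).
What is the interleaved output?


Matrix:
  10100
  10010
  00110
Read columns: 110000101011000

110000101011000


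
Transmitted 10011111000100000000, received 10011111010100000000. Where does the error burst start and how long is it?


XOR: 00000000010000000000

Burst at position 9, length 1


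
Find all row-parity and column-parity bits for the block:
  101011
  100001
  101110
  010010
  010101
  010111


Row parities: 000010
Column parities: 110100

Row P: 000010, Col P: 110100, Corner: 1


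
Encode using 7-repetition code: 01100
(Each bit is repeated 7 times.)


Each bit -> 7 copies

00000001111111111111100000000000000


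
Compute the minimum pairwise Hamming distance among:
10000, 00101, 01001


Comparing all pairs, minimum distance: 2
Can detect 1 errors, correct 0 errors

2


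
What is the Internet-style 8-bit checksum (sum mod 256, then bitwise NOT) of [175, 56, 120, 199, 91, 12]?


Sum = 653 mod 256 = 141
Complement = 114

114


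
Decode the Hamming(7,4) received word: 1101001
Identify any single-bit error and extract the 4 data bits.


Syndrome = 0: no error detected

Data: 0001 (no errors)


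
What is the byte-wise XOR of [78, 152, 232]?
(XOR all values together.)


XOR chain: 78 ^ 152 ^ 232 = 62

62


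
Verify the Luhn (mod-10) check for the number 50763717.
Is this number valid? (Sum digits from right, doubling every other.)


Luhn sum = 34
34 mod 10 = 4

Invalid (Luhn sum mod 10 = 4)


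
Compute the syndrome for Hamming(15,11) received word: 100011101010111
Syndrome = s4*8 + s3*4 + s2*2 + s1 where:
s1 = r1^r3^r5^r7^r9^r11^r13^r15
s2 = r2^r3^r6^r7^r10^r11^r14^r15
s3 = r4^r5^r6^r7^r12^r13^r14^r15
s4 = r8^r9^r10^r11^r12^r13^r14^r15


s1=1, s2=1, s3=0, s4=1

Syndrome = 11 (error at position 11)


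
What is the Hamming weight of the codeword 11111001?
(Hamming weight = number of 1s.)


Counting 1s in 11111001

6


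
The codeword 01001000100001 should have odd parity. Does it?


Number of 1s: 4

No, parity error (4 ones)


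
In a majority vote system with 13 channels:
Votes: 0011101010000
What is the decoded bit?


Ones: 5 out of 13
Threshold: 7

0 (5/13 voted 1)


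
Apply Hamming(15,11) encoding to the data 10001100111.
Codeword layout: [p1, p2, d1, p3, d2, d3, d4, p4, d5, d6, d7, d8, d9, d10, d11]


Parity bits: p1=0, p2=0, p3=1, p4=1

001100011100111


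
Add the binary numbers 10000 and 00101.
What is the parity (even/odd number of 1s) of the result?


10000 = 16
00101 = 5
Sum = 21 = 10101
1s count = 3

odd parity (3 ones in 10101)


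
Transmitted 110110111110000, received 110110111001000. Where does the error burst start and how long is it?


XOR: 000000000111000

Burst at position 9, length 3


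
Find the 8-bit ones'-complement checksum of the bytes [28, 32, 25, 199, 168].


Sum = 452 mod 256 = 196
Complement = 59

59


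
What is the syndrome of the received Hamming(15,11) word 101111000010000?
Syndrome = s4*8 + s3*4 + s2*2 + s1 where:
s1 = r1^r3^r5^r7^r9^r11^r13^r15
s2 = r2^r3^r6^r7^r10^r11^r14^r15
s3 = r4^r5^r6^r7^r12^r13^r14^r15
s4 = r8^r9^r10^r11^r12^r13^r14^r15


s1=0, s2=1, s3=1, s4=1

Syndrome = 14 (error at position 14)


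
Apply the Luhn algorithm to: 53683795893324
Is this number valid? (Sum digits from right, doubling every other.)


Luhn sum = 75
75 mod 10 = 5

Invalid (Luhn sum mod 10 = 5)


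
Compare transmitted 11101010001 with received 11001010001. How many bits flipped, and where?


XOR: 00100000000

1 error(s) at position(s): 2


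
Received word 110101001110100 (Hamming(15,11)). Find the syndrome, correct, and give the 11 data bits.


Syndrome = 4: error at position 4

Data: 00101110100 (corrected bit 4)


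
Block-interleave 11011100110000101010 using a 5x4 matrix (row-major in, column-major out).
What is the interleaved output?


Matrix:
  1101
  1100
  1100
  0010
  1010
Read columns: 11101111000001110000

11101111000001110000


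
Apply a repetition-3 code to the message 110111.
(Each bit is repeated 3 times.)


Each bit -> 3 copies

111111000111111111


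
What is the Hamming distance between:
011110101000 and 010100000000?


XOR: 001010101000
Count of 1s: 4

4


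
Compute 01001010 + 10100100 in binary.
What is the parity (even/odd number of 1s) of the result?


01001010 = 74
10100100 = 164
Sum = 238 = 11101110
1s count = 6

even parity (6 ones in 11101110)


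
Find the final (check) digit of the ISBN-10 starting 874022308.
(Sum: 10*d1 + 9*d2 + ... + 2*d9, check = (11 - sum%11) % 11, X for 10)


Weighted sum: 225
225 mod 11 = 5

Check digit: 6


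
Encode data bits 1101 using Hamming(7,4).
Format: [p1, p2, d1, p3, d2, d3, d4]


Parity bits: p1=1, p2=0, p3=0

1010101


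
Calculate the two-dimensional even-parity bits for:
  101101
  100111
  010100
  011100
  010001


Row parities: 00010
Column parities: 010011

Row P: 00010, Col P: 010011, Corner: 1


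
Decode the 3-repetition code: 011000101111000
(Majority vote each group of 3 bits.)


Groups: 011, 000, 101, 111, 000
Majority votes: 10110

10110


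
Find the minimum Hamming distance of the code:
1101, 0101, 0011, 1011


Comparing all pairs, minimum distance: 1
Can detect 0 errors, correct 0 errors

1


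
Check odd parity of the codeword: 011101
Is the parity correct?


Number of 1s: 4

No, parity error (4 ones)


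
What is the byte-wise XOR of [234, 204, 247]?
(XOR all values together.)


XOR chain: 234 ^ 204 ^ 247 = 209

209


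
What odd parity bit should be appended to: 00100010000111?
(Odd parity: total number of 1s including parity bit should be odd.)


Number of 1s in data: 5
Parity bit: 0

0


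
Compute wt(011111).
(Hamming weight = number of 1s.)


Counting 1s in 011111

5


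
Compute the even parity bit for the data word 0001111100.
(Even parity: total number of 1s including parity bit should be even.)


Number of 1s in data: 5
Parity bit: 1

1


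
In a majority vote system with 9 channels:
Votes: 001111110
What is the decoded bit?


Ones: 6 out of 9
Threshold: 5

1 (6/9 voted 1)


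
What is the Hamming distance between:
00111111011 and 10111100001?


XOR: 10000011010
Count of 1s: 4

4


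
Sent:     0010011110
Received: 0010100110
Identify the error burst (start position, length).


XOR: 0000111000

Burst at position 4, length 3


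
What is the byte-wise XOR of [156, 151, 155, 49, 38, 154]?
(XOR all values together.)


XOR chain: 156 ^ 151 ^ 155 ^ 49 ^ 38 ^ 154 = 29

29


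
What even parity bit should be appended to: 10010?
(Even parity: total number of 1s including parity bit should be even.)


Number of 1s in data: 2
Parity bit: 0

0


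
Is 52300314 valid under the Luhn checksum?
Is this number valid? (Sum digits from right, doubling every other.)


Luhn sum = 18
18 mod 10 = 8

Invalid (Luhn sum mod 10 = 8)


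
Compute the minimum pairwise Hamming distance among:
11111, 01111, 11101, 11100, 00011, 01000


Comparing all pairs, minimum distance: 1
Can detect 0 errors, correct 0 errors

1


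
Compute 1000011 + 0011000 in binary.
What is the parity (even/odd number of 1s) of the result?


1000011 = 67
0011000 = 24
Sum = 91 = 1011011
1s count = 5

odd parity (5 ones in 1011011)


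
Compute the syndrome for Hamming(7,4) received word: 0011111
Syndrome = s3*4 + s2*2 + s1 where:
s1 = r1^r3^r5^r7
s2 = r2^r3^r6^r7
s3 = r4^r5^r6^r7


s1=1, s2=1, s3=0

Syndrome = 3 (error at position 3)


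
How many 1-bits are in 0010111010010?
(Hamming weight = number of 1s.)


Counting 1s in 0010111010010

6


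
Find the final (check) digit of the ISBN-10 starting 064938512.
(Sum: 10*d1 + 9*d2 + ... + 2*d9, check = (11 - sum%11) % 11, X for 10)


Weighted sum: 234
234 mod 11 = 3

Check digit: 8


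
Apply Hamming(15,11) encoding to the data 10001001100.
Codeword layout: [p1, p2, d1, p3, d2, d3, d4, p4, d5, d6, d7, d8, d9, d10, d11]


Parity bits: p1=1, p2=1, p3=0, p4=1

111000011001100


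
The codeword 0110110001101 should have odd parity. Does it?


Number of 1s: 7

Yes, parity is correct (7 ones)


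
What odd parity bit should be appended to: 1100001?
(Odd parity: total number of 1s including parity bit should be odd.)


Number of 1s in data: 3
Parity bit: 0

0


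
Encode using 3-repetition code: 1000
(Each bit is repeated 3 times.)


Each bit -> 3 copies

111000000000


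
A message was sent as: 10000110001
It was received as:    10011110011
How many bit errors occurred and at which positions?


XOR: 00011000010

3 error(s) at position(s): 3, 4, 9


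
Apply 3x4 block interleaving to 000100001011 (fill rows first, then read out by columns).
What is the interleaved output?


Matrix:
  0001
  0000
  1011
Read columns: 001000001101

001000001101


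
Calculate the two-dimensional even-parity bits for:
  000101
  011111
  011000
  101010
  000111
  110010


Row parities: 010111
Column parities: 011101

Row P: 010111, Col P: 011101, Corner: 0


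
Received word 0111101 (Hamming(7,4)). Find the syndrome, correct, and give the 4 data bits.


Syndrome = 7: error at position 7

Data: 1100 (corrected bit 7)


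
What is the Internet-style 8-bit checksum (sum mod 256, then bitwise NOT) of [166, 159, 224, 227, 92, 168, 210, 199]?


Sum = 1445 mod 256 = 165
Complement = 90

90


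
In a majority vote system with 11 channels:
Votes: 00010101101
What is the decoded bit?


Ones: 5 out of 11
Threshold: 6

0 (5/11 voted 1)


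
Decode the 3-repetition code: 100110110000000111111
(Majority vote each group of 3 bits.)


Groups: 100, 110, 110, 000, 000, 111, 111
Majority votes: 0110011

0110011


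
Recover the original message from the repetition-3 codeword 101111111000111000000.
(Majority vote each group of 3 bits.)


Groups: 101, 111, 111, 000, 111, 000, 000
Majority votes: 1110100

1110100


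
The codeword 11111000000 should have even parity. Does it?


Number of 1s: 5

No, parity error (5 ones)


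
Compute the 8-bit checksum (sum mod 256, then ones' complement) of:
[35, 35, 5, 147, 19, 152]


Sum = 393 mod 256 = 137
Complement = 118

118


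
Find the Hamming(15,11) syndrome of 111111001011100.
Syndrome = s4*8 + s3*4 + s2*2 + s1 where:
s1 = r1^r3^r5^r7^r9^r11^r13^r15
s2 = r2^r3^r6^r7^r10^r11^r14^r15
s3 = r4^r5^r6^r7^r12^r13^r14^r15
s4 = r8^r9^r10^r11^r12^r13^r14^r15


s1=0, s2=0, s3=1, s4=0

Syndrome = 4 (error at position 4)


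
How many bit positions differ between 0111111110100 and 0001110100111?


XOR: 0110001010011
Count of 1s: 6

6


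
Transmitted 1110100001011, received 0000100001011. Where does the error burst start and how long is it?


XOR: 1110000000000

Burst at position 0, length 3


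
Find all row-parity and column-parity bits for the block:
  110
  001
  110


Row parities: 010
Column parities: 001

Row P: 010, Col P: 001, Corner: 1


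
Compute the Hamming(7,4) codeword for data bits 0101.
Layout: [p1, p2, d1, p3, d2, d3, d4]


Parity bits: p1=0, p2=1, p3=0

0100101


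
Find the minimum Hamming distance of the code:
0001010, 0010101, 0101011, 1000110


Comparing all pairs, minimum distance: 2
Can detect 1 errors, correct 0 errors

2


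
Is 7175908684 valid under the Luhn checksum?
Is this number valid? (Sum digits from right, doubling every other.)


Luhn sum = 49
49 mod 10 = 9

Invalid (Luhn sum mod 10 = 9)


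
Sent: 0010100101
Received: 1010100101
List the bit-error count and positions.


XOR: 1000000000

1 error(s) at position(s): 0


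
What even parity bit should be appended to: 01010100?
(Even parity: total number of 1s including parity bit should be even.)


Number of 1s in data: 3
Parity bit: 1

1


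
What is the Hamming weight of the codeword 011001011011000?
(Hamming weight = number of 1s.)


Counting 1s in 011001011011000

7


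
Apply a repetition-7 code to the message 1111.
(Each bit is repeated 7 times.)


Each bit -> 7 copies

1111111111111111111111111111


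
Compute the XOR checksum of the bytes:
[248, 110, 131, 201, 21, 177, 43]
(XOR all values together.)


XOR chain: 248 ^ 110 ^ 131 ^ 201 ^ 21 ^ 177 ^ 43 = 83

83


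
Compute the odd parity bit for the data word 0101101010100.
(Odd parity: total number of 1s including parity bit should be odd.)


Number of 1s in data: 6
Parity bit: 1

1


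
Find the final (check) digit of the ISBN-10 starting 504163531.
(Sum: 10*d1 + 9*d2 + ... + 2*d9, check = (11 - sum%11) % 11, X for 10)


Weighted sum: 171
171 mod 11 = 6

Check digit: 5


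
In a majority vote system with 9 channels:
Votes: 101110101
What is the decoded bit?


Ones: 6 out of 9
Threshold: 5

1 (6/9 voted 1)


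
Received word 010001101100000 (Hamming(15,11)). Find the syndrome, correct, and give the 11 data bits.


Syndrome = 0: no error detected

Data: 00111100000 (no errors)


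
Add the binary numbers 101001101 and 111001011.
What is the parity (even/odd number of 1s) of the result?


101001101 = 333
111001011 = 459
Sum = 792 = 1100011000
1s count = 4

even parity (4 ones in 1100011000)


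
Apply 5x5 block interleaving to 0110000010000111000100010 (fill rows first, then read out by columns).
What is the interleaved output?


Matrix:
  01100
  00010
  00011
  10001
  00010
Read columns: 0001010000100000110100110

0001010000100000110100110


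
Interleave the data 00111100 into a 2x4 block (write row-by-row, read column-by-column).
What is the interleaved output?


Matrix:
  0011
  1100
Read columns: 01011010

01011010


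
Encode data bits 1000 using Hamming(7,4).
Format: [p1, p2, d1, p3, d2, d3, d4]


Parity bits: p1=1, p2=1, p3=0

1110000


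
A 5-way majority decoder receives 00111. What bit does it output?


Ones: 3 out of 5
Threshold: 3

1 (3/5 voted 1)


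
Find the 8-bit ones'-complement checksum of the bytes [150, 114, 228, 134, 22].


Sum = 648 mod 256 = 136
Complement = 119

119


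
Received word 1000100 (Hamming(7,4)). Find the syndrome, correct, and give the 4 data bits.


Syndrome = 4: error at position 4

Data: 0100 (corrected bit 4)


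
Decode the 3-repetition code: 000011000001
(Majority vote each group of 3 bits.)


Groups: 000, 011, 000, 001
Majority votes: 0100

0100


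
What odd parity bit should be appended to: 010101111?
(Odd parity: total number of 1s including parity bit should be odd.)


Number of 1s in data: 6
Parity bit: 1

1


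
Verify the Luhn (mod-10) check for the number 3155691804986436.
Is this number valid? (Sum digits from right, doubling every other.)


Luhn sum = 75
75 mod 10 = 5

Invalid (Luhn sum mod 10 = 5)


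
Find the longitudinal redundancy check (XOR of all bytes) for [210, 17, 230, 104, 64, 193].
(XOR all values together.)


XOR chain: 210 ^ 17 ^ 230 ^ 104 ^ 64 ^ 193 = 204

204


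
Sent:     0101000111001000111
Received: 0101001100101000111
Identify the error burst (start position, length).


XOR: 0000001011100000000

Burst at position 6, length 5


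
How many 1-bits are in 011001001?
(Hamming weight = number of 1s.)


Counting 1s in 011001001

4


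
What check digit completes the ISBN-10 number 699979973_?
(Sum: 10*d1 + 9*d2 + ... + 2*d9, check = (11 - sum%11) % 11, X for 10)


Weighted sum: 426
426 mod 11 = 8

Check digit: 3


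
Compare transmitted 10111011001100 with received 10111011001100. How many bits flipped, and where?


XOR: 00000000000000

0 errors (received matches sent)


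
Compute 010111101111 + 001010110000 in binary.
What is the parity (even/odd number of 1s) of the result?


010111101111 = 1519
001010110000 = 688
Sum = 2207 = 100010011111
1s count = 7

odd parity (7 ones in 100010011111)


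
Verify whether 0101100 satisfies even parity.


Number of 1s: 3

No, parity error (3 ones)


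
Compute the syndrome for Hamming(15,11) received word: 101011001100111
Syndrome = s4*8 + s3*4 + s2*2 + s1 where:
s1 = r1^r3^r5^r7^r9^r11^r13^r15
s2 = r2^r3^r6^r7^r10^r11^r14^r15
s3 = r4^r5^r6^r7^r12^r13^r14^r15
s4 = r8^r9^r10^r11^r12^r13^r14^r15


s1=0, s2=1, s3=1, s4=1

Syndrome = 14 (error at position 14)


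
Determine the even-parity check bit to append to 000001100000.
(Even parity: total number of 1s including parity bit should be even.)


Number of 1s in data: 2
Parity bit: 0

0


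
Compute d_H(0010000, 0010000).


XOR: 0000000
Count of 1s: 0

0


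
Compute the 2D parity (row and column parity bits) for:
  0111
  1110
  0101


Row parities: 110
Column parities: 1100

Row P: 110, Col P: 1100, Corner: 0


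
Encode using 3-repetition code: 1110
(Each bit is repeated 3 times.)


Each bit -> 3 copies

111111111000


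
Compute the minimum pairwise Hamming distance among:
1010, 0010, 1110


Comparing all pairs, minimum distance: 1
Can detect 0 errors, correct 0 errors

1


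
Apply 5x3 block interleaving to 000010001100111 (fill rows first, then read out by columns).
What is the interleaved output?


Matrix:
  000
  010
  001
  100
  111
Read columns: 000110100100101

000110100100101


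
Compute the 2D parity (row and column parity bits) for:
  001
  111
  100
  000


Row parities: 1110
Column parities: 010

Row P: 1110, Col P: 010, Corner: 1


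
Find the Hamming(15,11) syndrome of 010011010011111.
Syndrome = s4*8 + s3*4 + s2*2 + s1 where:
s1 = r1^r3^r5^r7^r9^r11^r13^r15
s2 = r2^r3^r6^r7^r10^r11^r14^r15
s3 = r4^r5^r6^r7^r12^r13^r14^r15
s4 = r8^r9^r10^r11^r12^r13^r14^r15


s1=0, s2=1, s3=0, s4=0

Syndrome = 2 (error at position 2)


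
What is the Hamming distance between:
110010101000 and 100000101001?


XOR: 010010000001
Count of 1s: 3

3


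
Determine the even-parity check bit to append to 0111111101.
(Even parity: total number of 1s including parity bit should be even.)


Number of 1s in data: 8
Parity bit: 0

0


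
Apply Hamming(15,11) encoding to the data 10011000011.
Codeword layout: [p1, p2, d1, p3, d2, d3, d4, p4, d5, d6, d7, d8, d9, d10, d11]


Parity bits: p1=0, p2=0, p3=1, p4=1

001100111000011


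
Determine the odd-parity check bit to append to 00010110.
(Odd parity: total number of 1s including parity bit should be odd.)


Number of 1s in data: 3
Parity bit: 0

0


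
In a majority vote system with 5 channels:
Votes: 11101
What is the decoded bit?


Ones: 4 out of 5
Threshold: 3

1 (4/5 voted 1)


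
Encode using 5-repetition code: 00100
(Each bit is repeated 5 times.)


Each bit -> 5 copies

0000000000111110000000000


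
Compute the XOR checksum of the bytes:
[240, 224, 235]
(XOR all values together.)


XOR chain: 240 ^ 224 ^ 235 = 251

251


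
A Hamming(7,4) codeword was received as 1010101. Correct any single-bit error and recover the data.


Syndrome = 0: no error detected

Data: 1101 (no errors)


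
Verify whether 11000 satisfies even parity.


Number of 1s: 2

Yes, parity is correct (2 ones)


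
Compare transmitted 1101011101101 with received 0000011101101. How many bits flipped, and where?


XOR: 1101000000000

3 error(s) at position(s): 0, 1, 3


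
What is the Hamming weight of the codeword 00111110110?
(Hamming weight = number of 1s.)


Counting 1s in 00111110110

7


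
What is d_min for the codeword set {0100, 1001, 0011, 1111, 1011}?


Comparing all pairs, minimum distance: 1
Can detect 0 errors, correct 0 errors

1


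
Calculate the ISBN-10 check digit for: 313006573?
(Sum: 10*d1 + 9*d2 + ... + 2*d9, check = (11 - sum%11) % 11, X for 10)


Weighted sum: 140
140 mod 11 = 8

Check digit: 3


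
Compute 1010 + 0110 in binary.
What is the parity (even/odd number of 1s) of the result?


1010 = 10
0110 = 6
Sum = 16 = 10000
1s count = 1

odd parity (1 ones in 10000)


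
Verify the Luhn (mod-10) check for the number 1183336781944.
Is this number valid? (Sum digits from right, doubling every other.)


Luhn sum = 68
68 mod 10 = 8

Invalid (Luhn sum mod 10 = 8)


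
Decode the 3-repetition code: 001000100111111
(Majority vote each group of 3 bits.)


Groups: 001, 000, 100, 111, 111
Majority votes: 00011

00011


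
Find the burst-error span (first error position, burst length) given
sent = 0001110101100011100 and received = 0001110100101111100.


XOR: 0000000001001100000

Burst at position 9, length 5


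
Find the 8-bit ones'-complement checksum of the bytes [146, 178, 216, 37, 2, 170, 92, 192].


Sum = 1033 mod 256 = 9
Complement = 246

246


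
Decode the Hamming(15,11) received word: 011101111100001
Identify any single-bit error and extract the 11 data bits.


Syndrome = 0: no error detected

Data: 10111100001 (no errors)


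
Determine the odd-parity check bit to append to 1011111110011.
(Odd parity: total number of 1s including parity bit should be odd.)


Number of 1s in data: 10
Parity bit: 1

1


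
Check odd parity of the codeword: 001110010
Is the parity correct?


Number of 1s: 4

No, parity error (4 ones)


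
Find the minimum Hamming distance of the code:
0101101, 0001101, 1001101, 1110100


Comparing all pairs, minimum distance: 1
Can detect 0 errors, correct 0 errors

1


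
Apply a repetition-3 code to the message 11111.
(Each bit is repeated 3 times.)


Each bit -> 3 copies

111111111111111


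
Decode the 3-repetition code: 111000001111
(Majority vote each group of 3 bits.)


Groups: 111, 000, 001, 111
Majority votes: 1001

1001


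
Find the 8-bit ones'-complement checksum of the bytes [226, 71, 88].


Sum = 385 mod 256 = 129
Complement = 126

126


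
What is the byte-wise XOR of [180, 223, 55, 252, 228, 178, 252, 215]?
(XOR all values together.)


XOR chain: 180 ^ 223 ^ 55 ^ 252 ^ 228 ^ 178 ^ 252 ^ 215 = 221

221


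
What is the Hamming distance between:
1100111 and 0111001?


XOR: 1011110
Count of 1s: 5

5


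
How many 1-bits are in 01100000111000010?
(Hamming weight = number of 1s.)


Counting 1s in 01100000111000010

6


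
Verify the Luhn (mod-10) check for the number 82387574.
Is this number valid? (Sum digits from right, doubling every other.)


Luhn sum = 42
42 mod 10 = 2

Invalid (Luhn sum mod 10 = 2)


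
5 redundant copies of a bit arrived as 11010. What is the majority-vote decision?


Ones: 3 out of 5
Threshold: 3

1 (3/5 voted 1)


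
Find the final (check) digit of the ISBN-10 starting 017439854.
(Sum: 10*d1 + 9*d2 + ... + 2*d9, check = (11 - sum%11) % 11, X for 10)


Weighted sum: 211
211 mod 11 = 2

Check digit: 9


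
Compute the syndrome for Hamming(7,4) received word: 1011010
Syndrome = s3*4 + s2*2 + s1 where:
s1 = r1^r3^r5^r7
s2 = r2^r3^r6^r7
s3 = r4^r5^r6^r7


s1=0, s2=0, s3=0

Syndrome = 0 (no error)


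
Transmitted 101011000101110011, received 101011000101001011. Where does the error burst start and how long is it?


XOR: 000000000000111000

Burst at position 12, length 3


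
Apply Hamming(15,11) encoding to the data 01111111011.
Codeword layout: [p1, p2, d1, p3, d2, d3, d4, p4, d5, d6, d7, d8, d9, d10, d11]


Parity bits: p1=1, p2=0, p3=0, p4=0

100011101111011


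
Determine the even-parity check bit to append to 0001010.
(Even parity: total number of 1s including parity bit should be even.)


Number of 1s in data: 2
Parity bit: 0

0


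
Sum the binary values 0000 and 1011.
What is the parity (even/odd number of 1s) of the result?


0000 = 0
1011 = 11
Sum = 11 = 1011
1s count = 3

odd parity (3 ones in 1011)


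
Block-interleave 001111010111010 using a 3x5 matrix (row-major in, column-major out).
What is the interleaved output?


Matrix:
  00111
  10101
  11010
Read columns: 011001110101110

011001110101110


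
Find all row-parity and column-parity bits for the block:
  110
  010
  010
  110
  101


Row parities: 01100
Column parities: 101

Row P: 01100, Col P: 101, Corner: 0


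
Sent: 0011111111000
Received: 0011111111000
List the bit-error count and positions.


XOR: 0000000000000

0 errors (received matches sent)


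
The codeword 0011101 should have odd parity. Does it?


Number of 1s: 4

No, parity error (4 ones)


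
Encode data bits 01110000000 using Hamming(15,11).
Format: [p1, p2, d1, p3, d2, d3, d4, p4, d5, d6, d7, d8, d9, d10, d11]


Parity bits: p1=0, p2=0, p3=1, p4=0

000111100000000


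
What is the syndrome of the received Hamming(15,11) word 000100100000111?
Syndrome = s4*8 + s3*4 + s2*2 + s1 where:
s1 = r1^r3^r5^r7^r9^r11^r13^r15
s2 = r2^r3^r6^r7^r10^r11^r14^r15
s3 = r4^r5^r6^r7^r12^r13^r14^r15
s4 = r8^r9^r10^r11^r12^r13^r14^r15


s1=1, s2=1, s3=1, s4=1

Syndrome = 15 (error at position 15)


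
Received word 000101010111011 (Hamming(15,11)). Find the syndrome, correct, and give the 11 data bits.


Syndrome = 6: error at position 6

Data: 00000111011 (corrected bit 6)


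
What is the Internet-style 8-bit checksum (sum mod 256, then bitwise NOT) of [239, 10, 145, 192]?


Sum = 586 mod 256 = 74
Complement = 181

181


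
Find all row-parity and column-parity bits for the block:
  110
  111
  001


Row parities: 011
Column parities: 000

Row P: 011, Col P: 000, Corner: 0


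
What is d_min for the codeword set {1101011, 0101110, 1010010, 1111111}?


Comparing all pairs, minimum distance: 2
Can detect 1 errors, correct 0 errors

2


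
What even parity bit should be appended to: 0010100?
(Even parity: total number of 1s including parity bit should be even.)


Number of 1s in data: 2
Parity bit: 0

0


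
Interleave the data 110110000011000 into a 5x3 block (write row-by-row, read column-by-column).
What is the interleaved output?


Matrix:
  110
  110
  000
  011
  000
Read columns: 110001101000010

110001101000010


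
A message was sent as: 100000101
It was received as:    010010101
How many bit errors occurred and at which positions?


XOR: 110010000

3 error(s) at position(s): 0, 1, 4


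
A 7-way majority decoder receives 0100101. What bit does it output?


Ones: 3 out of 7
Threshold: 4

0 (3/7 voted 1)


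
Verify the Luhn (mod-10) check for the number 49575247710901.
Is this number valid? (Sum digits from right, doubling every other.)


Luhn sum = 59
59 mod 10 = 9

Invalid (Luhn sum mod 10 = 9)


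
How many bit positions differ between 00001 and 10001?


XOR: 10000
Count of 1s: 1

1


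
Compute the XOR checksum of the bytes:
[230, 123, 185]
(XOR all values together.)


XOR chain: 230 ^ 123 ^ 185 = 36

36


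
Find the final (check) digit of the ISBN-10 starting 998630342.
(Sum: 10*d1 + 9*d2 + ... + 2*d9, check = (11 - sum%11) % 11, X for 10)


Weighted sum: 323
323 mod 11 = 4

Check digit: 7


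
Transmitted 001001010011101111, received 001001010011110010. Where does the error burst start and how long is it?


XOR: 000000000000011101

Burst at position 13, length 5


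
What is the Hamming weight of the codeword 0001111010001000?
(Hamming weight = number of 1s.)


Counting 1s in 0001111010001000

6


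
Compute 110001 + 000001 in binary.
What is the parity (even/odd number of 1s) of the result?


110001 = 49
000001 = 1
Sum = 50 = 110010
1s count = 3

odd parity (3 ones in 110010)


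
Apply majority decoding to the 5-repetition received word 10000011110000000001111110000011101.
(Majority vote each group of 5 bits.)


Groups: 10000, 01111, 00000, 00001, 11111, 00000, 11101
Majority votes: 0100101

0100101


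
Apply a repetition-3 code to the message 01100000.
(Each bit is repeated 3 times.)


Each bit -> 3 copies

000111111000000000000000


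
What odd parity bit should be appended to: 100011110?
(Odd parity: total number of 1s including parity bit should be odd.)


Number of 1s in data: 5
Parity bit: 0

0


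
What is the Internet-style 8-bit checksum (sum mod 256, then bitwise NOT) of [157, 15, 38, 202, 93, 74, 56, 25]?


Sum = 660 mod 256 = 148
Complement = 107

107


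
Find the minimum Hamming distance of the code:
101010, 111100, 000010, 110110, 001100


Comparing all pairs, minimum distance: 2
Can detect 1 errors, correct 0 errors

2


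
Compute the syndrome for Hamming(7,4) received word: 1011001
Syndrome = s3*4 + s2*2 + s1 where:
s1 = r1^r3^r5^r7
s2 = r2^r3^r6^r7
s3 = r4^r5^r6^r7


s1=1, s2=0, s3=0

Syndrome = 1 (error at position 1)


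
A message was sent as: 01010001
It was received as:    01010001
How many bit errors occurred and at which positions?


XOR: 00000000

0 errors (received matches sent)


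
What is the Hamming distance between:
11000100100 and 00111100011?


XOR: 11111000111
Count of 1s: 8

8


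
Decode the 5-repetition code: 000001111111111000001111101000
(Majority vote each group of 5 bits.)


Groups: 00000, 11111, 11111, 00000, 11111, 01000
Majority votes: 011010

011010


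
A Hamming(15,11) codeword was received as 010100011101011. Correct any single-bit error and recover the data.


Syndrome = 0: no error detected

Data: 00001101011 (no errors)


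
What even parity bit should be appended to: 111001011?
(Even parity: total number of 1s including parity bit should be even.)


Number of 1s in data: 6
Parity bit: 0

0


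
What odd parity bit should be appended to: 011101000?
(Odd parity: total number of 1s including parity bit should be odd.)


Number of 1s in data: 4
Parity bit: 1

1


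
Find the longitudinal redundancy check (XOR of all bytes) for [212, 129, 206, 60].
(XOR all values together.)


XOR chain: 212 ^ 129 ^ 206 ^ 60 = 167

167
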